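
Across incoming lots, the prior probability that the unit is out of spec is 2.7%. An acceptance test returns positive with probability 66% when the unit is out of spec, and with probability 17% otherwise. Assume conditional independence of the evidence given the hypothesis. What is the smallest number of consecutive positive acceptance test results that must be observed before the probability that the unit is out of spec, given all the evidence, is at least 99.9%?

8

Prior odds = 0.027/0.973 = 27/973.
Likelihood ratio of a positive result = 0.66/0.17 = 66/17.
Target posterior odds = 0.999/0.001 = 999.
Need (27/973) × (66/17)ⁿ ≥ 999, i.e. (66/17)ⁿ ≥ 36001.
(66/17)⁷ ≈13294.3 falls short of 36001 but (66/17)⁸ ≈51613.1 reaches it, so n = 8.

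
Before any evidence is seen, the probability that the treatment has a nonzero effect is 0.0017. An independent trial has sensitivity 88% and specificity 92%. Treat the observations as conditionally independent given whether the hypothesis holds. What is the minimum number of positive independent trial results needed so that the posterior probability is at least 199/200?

5

Prior odds = 0.0017/0.9983 = 17/9983.
False-positive rate = 1 − 0.92 = 0.08; likelihood ratio of a positive = 0.88/0.08 = 11.
Target odds: 0.995 ÷ 0.005 = 199.
Require 11ⁿ ≥ 199 ÷ (17/9983) = 1986617/17.
11⁴ = 14641 falls short of 1986617/17 but 11⁵ = 161051 reaches it, so n = 5.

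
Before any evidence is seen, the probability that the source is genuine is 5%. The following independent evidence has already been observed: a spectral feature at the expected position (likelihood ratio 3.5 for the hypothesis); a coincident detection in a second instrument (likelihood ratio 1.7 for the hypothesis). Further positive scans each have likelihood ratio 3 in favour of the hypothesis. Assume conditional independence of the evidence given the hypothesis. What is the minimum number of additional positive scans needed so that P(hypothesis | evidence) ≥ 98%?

5

Prior odds = 0.05/0.95 = 1/19.
Combined Bayes factor of the evidence already in hand = 3.5 × 1.7 = 5.95.
Odds after that evidence = (1/19) × 5.95 = 119/380.
Target odds = 0.98/0.02 = 49.
Need 3ⁿ ≥ 49 ÷ (119/380) = 2660/17.
3⁴ = 81 falls short of 2660/17 but 3⁵ = 243 reaches it, so n = 5.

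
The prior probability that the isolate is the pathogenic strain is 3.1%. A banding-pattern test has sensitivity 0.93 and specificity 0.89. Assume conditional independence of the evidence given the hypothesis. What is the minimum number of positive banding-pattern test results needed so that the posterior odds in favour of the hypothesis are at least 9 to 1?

3

Prior odds: 0.031 ÷ 0.969 = 31/969.
False-positive rate = 1 − 0.89 = 0.11; likelihood ratio of a positive = 0.93/0.11 = 93/11.
Target odds = 9.
Require (93/11)ⁿ ≥ 9 ÷ (31/969) = 8721/31.
(93/11)² = 8649/121 falls short of 8721/31 but (93/11)³ = 804357/1331 reaches it, so n = 3.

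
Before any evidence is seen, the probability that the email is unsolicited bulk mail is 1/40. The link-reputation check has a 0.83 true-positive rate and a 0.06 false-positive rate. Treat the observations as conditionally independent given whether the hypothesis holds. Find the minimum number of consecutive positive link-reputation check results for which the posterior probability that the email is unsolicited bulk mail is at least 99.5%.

Prior odds = 0.025/0.975 = 1/39.
Likelihood ratio of a positive result = 0.83/0.06 = 83/6.
Target odds: 0.995 ÷ 0.005 = 199.
Require (83/6)ⁿ ≥ 199 ÷ (1/39) = 7761.
(83/6)³ = 571787/216 falls short of 7761 but (83/6)⁴ = 47458321/1296 reaches it, so n = 4.

4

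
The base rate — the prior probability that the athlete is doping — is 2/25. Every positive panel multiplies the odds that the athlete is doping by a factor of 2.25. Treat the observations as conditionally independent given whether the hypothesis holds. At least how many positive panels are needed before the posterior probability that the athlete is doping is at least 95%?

Prior odds: 0.08 ÷ 0.92 = 2/23.
Likelihood ratio per positive panel = 2.25.
Target odds: 0.95 ÷ 0.05 = 19.
Require 2.25ⁿ ≥ 19 ÷ (2/23) = 218.5.
2.25⁶ = 531441/4096 falls short of 218.5 but 2.25⁷ = 4782969/16384 reaches it, so n = 7.

7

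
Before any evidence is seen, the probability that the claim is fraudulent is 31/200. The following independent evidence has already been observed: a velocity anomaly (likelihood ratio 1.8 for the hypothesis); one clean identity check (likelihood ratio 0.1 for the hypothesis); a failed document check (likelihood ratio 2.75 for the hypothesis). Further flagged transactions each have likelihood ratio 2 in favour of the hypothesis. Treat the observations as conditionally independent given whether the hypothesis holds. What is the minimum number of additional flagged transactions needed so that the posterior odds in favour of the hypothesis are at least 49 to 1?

Prior odds = 0.155/0.845 = 31/169.
Combined Bayes factor of the evidence already in hand = 1.8 × 0.1 × 2.75 = 0.495.
Odds after that evidence = (31/169) × 0.495 = 3069/33800.
Target odds = 49.
Need 2ⁿ ≥ 49 ÷ (3069/33800) = 1656200/3069.
2⁹ = 512 falls short of 1656200/3069 but 2¹⁰ = 1024 reaches it, so n = 10.

10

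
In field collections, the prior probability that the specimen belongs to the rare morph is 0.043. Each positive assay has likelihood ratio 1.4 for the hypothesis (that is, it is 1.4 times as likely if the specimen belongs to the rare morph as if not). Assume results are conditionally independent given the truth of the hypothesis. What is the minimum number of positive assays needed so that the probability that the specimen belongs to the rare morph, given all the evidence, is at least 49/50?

21

Prior odds: 0.043 ÷ 0.957 = 43/957.
Likelihood ratio per positive assay = 1.4.
Target odds: 0.98 ÷ 0.02 = 49.
Need (43/957) × 1.4ⁿ ≥ 49, i.e. 1.4ⁿ ≥ 46893/43.
1.4²⁰ ≈836.683 falls short of 46893/43 but 1.4²¹ ≈1171.36 reaches it, so n = 21.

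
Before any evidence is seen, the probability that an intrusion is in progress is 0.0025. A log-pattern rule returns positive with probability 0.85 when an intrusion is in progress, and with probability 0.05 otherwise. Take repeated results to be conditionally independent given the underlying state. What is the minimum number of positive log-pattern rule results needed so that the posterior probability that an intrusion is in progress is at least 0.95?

Prior odds = 0.0025/0.9975 = 1/399.
Likelihood ratio of a positive result = 0.85/0.05 = 17.
Target posterior odds = 0.95/0.05 = 19.
Need (1/399) × 17ⁿ ≥ 19, i.e. 17ⁿ ≥ 7581.
17³ = 4913 falls short of 7581 but 17⁴ = 83521 reaches it, so n = 4.

4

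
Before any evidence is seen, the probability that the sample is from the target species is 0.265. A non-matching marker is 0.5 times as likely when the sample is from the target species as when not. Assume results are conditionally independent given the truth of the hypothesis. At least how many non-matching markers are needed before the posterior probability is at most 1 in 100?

Prior odds = 0.265/0.735 = 53/147.
Likelihood ratio per non-matching marker = 0.5.
Target posterior odds = 0.01/0.99 = 1/99.
Require 0.5ⁿ ≤ 1/99 ÷ (53/147) = 49/1749.
0.5⁵ = 0.03125 is still above 49/1749 but 0.5⁶ = 0.015625 is at or below it, so n = 6.

6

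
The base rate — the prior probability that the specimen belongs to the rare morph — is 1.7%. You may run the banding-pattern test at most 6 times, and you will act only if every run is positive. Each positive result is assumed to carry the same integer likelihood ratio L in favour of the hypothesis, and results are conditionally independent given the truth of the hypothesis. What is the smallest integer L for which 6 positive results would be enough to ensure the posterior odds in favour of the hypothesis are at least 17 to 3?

Prior odds = 0.017/0.983 = 17/983.
Target odds = 17/3.
Need L⁶ ≥ 17/3 ÷ (17/983) = 983/3.
2⁶ = 64 < 983/3 ≤ 729 = 3⁶, so L = 3.

3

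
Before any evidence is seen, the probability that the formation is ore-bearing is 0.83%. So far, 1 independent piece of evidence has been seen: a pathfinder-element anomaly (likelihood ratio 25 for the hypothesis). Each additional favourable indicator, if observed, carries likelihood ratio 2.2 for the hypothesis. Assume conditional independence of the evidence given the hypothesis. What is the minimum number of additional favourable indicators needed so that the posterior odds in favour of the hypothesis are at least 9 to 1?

Prior odds = 0.0083/0.9917 = 83/9917.
Bayes factor of the evidence already in hand = 25.
Odds after that evidence = (83/9917) × 25 = 2075/9917.
Target odds = 9.
Need 2.2ⁿ ≥ 9 ÷ (2075/9917) = 89253/2075.
2.2⁴ = 23.4256 falls short of 89253/2075 but 2.2⁵ = 51.53632 reaches it, so n = 5.

5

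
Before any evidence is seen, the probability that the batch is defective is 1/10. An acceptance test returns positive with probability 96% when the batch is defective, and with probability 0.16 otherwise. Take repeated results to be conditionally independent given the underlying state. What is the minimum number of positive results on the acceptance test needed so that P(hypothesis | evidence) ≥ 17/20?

Prior odds = 0.1/0.9 = 1/9.
Likelihood ratio of a positive result = 0.96/0.16 = 6.
Target odds: 0.85 ÷ 0.15 = 17/3.
Require 6ⁿ ≥ 17/3 ÷ (1/9) = 51.
6² = 36 falls short of 51 but 6³ = 216 reaches it, so n = 3.

3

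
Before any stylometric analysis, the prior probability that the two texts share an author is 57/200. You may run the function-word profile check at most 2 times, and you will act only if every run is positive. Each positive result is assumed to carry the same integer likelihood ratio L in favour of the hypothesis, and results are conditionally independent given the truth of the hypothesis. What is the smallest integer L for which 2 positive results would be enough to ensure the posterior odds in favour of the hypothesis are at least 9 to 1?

Prior odds = 0.285/0.715 = 57/143.
Target odds = 9.
Need L² ≥ 9 ÷ (57/143) = 429/19.
4² = 16 < 429/19 ≤ 25 = 5², so L = 5.

5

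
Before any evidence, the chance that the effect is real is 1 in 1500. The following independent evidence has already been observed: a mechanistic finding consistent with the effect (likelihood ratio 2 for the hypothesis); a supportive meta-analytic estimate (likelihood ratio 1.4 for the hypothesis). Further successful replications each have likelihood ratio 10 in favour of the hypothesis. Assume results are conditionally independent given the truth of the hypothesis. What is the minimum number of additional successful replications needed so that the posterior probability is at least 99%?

Prior odds = (1/1500)/(1499/1500) = 1/1499.
Combined Bayes factor of the evidence already in hand = 2 × 1.4 = 2.8.
Odds after that evidence = (1/1499) × 2.8 = 14/7495.
Target odds = 0.99/0.01 = 99.
Need 10ⁿ ≥ 99 ÷ (14/7495) = 742005/14.
10⁴ = 10000 falls short of 742005/14 but 10⁵ = 100000 reaches it, so n = 5.

5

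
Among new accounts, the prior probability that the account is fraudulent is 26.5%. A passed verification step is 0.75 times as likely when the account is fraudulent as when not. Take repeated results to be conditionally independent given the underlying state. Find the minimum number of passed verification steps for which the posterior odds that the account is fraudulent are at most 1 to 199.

Prior odds = 0.265/0.735 = 53/147.
Likelihood ratio per passed verification step = 0.75.
Target odds = 1/199.
Require 0.75ⁿ ≤ 1/199 ÷ (53/147) = 147/10547.
0.75¹⁴ = 4782969/268435456 is still above 147/10547 but 0.75¹⁵ ≈0.0133635 is at or below it, so n = 15.

15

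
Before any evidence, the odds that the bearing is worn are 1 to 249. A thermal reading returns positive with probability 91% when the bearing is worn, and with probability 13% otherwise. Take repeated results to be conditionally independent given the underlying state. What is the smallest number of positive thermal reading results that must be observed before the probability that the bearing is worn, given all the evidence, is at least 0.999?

Prior odds = 1/249.
Likelihood ratio of a positive result = 0.91/0.13 = 7.
Target posterior odds = 0.999/0.001 = 999.
Need (1/249) × 7ⁿ ≥ 999, i.e. 7ⁿ ≥ 248751.
7⁶ = 117649 falls short of 248751 but 7⁷ = 823543 reaches it, so n = 7.

7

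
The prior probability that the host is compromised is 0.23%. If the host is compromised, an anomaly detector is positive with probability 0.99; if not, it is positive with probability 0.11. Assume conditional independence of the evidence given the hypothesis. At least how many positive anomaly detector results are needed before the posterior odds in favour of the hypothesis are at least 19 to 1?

5

Prior odds: 0.0023 ÷ 0.9977 = 23/9977.
Likelihood ratio of a positive = 0.99/0.11 = 9.
Target odds = 19.
Require 9ⁿ ≥ 19 ÷ (23/9977) = 189563/23.
9⁴ = 6561 falls short of 189563/23 but 9⁵ = 59049 reaches it, so n = 5.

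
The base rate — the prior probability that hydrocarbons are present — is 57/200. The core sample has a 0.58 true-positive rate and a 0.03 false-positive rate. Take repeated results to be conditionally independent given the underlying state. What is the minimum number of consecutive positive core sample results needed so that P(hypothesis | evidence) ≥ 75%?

Prior odds: 0.285 ÷ 0.715 = 57/143.
Likelihood ratio of a positive result = 0.58/0.03 = 58/3.
Target odds: 0.75 ÷ 0.25 = 3.
Need (57/143) × (58/3)ⁿ ≥ 3, i.e. (58/3)ⁿ ≥ 143/19.
(58/3)¹ = 58/3, which meets the required 143/19; so n = 1.

1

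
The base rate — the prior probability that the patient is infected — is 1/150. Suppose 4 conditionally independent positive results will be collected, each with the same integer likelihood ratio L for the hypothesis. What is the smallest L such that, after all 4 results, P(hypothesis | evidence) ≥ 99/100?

Prior odds = (1/150)/(149/150) = 1/149.
Target odds = 0.99/0.01 = 99.
Need L⁴ ≥ 99 ÷ (1/149) = 14751.
11⁴ = 14641 < 14751 ≤ 20736 = 12⁴, so L = 12.

12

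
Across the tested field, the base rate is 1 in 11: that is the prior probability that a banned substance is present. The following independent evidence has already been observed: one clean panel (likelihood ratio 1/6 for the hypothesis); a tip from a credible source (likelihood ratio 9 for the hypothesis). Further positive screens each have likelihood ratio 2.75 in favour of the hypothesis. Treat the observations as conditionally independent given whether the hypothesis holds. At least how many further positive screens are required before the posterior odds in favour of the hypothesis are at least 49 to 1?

Prior odds = (1/11)/(10/11) = 0.1.
Combined Bayes factor of the evidence already in hand = (1/6) × 9 = 1.5.
Odds after that evidence = 0.1 × 1.5 = 0.15.
Target odds = 49.
Need 2.75ⁿ ≥ 49 ÷ 0.15 = 980/3.
2.75⁵ = 161051/1024 falls short of 980/3 but 2.75⁶ = 1771561/4096 reaches it, so n = 6.

6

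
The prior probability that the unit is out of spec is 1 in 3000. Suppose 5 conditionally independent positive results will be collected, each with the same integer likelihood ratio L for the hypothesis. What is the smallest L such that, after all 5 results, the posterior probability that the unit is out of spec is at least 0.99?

Prior odds = (1/3000)/(2999/3000) = 1/2999.
Target odds = 0.99/0.01 = 99.
Need L⁵ ≥ 99 ÷ (1/2999) = 296901.
12⁵ = 248832 < 296901 ≤ 371293 = 13⁵, so L = 13.

13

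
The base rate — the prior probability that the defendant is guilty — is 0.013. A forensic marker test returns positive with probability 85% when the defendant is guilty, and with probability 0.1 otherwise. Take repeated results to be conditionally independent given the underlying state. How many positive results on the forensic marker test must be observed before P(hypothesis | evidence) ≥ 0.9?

4

Prior odds: 0.013 ÷ 0.987 = 13/987.
Likelihood ratio of a positive result = 0.85/0.1 = 8.5.
Target posterior odds = 0.9/0.1 = 9.
Need (13/987) × 8.5ⁿ ≥ 9, i.e. 8.5ⁿ ≥ 8883/13.
8.5³ = 614.125 falls short of 8883/13 but 8.5⁴ = 5220.0625 reaches it, so n = 4.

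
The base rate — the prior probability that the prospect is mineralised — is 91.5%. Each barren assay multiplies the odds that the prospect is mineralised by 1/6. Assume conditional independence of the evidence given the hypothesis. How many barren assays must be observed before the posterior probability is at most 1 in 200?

Prior odds: 0.915 ÷ 0.085 = 183/17.
Likelihood ratio per barren assay = 1/6.
Target odds: 0.005 ÷ 0.995 = 1/199.
Require (1/6)ⁿ ≤ 1/199 ÷ (183/17) = 17/36417.
(1/6)⁴ = 1/1296 is still above 17/36417 but (1/6)⁵ = 1/7776 is at or below it, so n = 5.

5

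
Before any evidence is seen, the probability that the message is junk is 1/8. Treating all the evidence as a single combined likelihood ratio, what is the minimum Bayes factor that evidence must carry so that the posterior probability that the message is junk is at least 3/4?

21

Prior odds = 0.125/0.875 = 1/7.
Target odds = 0.75/0.25 = 3.
Required Bayes factor = 3 ÷ (1/7) = 21.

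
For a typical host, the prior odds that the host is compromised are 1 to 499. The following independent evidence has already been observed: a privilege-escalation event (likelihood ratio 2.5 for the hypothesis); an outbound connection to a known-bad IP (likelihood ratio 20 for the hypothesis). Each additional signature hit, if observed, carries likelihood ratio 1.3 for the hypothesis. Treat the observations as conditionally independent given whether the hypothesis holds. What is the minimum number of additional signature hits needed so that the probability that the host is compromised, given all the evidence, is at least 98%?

Prior odds = 1/499.
Combined Bayes factor of the evidence already in hand = 2.5 × 20 = 50.
Odds after that evidence = (1/499) × 50 = 50/499.
Target odds = 0.98/0.02 = 49.
Need 1.3ⁿ ≥ 49 ÷ (50/499) = 489.02.
1.3²³ ≈417.539 falls short of 489.02 but 1.3²⁴ ≈542.801 reaches it, so n = 24.

24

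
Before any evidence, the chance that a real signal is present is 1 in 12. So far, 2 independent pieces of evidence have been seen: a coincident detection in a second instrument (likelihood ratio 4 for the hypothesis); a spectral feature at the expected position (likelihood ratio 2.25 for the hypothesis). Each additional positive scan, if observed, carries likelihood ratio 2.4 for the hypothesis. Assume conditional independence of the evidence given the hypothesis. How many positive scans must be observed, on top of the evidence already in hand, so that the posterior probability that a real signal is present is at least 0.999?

Prior odds = (1/12)/(11/12) = 1/11.
Combined Bayes factor of the evidence already in hand = 4 × 2.25 = 9.
Odds after that evidence = (1/11) × 9 = 9/11.
Target odds = 0.999/0.001 = 999.
Need 2.4ⁿ ≥ 999 ÷ (9/11) = 1221.
2.4⁸ = 429981696/390625 falls short of 1221 but 2.4⁹ ≈2641.81 reaches it, so n = 9.

9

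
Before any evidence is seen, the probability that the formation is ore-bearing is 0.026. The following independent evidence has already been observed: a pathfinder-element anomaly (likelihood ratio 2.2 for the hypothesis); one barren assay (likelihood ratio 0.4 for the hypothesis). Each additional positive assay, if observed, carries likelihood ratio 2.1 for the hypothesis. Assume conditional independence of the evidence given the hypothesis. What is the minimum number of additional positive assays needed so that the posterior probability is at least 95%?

Prior odds = 0.026/0.974 = 13/487.
Combined Bayes factor of the evidence already in hand = 2.2 × 0.4 = 0.88.
Odds after that evidence = (13/487) × 0.88 = 286/12175.
Target odds = 0.95/0.05 = 19.
Need 2.1ⁿ ≥ 19 ÷ (286/12175) = 231325/286.
2.1⁹ ≈794.28 falls short of 231325/286 but 2.1¹⁰ ≈1667.99 reaches it, so n = 10.

10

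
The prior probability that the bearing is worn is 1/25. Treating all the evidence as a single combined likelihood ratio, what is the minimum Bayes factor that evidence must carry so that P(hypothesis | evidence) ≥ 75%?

Prior odds = 0.04/0.96 = 1/24.
Target odds = 0.75/0.25 = 3.
Required Bayes factor = 3 ÷ (1/24) = 72.

72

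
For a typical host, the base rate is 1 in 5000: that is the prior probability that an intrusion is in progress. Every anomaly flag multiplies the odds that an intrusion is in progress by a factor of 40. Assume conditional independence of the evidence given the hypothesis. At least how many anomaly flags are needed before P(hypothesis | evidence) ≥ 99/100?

4

Prior odds: 0.0002 ÷ 0.9998 = 1/4999.
Likelihood ratio per anomaly flag = 40.
Target odds: 0.99 ÷ 0.01 = 99.
Require 40ⁿ ≥ 99 ÷ (1/4999) = 494901.
40³ = 64000 falls short of 494901 but 40⁴ = 2560000 reaches it, so n = 4.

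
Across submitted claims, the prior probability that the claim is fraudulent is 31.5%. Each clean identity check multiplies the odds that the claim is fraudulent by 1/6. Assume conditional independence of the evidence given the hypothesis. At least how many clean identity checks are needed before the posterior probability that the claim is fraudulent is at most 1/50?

2

Prior odds = 0.315/0.685 = 63/137.
Likelihood ratio per clean identity check = 1/6.
Target odds: 0.02 ÷ 0.98 = 1/49.
Require (1/6)ⁿ ≤ 1/49 ÷ (63/137) = 137/3087.
(1/6)¹ = 1/6 is still above 137/3087 but (1/6)² = 1/36 is at or below it, so n = 2.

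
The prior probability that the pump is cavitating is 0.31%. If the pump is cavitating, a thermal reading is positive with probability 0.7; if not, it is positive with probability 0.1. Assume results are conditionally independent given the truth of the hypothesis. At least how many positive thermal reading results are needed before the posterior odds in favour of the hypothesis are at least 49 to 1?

Prior odds = 0.0031/0.9969 = 31/9969.
Likelihood ratio of a positive = 0.7/0.1 = 7.
Target odds = 49.
Need (31/9969) × 7ⁿ ≥ 49, i.e. 7ⁿ ≥ 488481/31.
7⁴ = 2401 falls short of 488481/31 but 7⁵ = 16807 reaches it, so n = 5.

5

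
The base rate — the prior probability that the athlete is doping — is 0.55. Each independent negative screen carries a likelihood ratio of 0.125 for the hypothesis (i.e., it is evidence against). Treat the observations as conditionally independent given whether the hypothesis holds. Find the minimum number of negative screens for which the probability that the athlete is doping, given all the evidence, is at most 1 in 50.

2

Prior odds: 0.55 ÷ 0.45 = 11/9.
Likelihood ratio per negative screen = 0.125.
Target posterior odds = 0.02/0.98 = 1/49.
Need (11/9) × 0.125ⁿ ≤ 1/49, i.e. 0.125ⁿ ≤ 9/539.
0.125¹ = 0.125 is still above 9/539 but 0.125² = 0.015625 is at or below it, so n = 2.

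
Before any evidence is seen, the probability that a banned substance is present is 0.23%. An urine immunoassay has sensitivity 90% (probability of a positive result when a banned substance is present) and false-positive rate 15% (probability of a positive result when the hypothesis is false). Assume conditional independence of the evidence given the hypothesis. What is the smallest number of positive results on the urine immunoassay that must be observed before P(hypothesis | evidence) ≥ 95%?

6

Prior odds: 0.0023 ÷ 0.9977 = 23/9977.
Likelihood ratio of a positive result = 0.9/0.15 = 6.
Target posterior odds = 0.95/0.05 = 19.
Require 6ⁿ ≥ 19 ÷ (23/9977) = 189563/23.
6⁵ = 7776 falls short of 189563/23 but 6⁶ = 46656 reaches it, so n = 6.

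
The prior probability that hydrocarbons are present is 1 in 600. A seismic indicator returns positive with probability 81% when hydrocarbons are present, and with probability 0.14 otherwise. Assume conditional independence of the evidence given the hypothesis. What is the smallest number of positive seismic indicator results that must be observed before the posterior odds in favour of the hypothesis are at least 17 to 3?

5

Prior odds = (1/600)/(599/600) = 1/599.
Likelihood ratio of a positive result = 0.81/0.14 = 81/14.
Target odds = 17/3.
Require (81/14)ⁿ ≥ 17/3 ÷ (1/599) = 10183/3.
(81/14)⁴ = 43046721/38416 falls short of 10183/3 but (81/14)⁵ ≈6483.13 reaches it, so n = 5.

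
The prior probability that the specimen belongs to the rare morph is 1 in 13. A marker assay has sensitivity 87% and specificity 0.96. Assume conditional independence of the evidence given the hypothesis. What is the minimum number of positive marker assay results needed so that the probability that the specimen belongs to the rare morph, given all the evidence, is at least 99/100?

3

Prior odds = (1/13)/(12/13) = 1/12.
False-positive rate = 1 − 0.96 = 0.04; likelihood ratio of a positive = 0.87/0.04 = 21.75.
Target odds: 0.99 ÷ 0.01 = 99.
Require 21.75ⁿ ≥ 99 ÷ (1/12) = 1188.
21.75² = 473.0625 falls short of 1188 but 21.75³ = 658503/64 reaches it, so n = 3.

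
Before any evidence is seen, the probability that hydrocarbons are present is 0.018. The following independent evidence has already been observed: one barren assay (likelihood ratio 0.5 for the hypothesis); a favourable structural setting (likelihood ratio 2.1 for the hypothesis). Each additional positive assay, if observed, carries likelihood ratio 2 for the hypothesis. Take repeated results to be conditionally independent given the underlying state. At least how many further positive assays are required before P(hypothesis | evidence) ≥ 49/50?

12

Prior odds = 0.018/0.982 = 9/491.
Combined Bayes factor of the evidence already in hand = 0.5 × 2.1 = 1.05.
Odds after that evidence = (9/491) × 1.05 = 189/9820.
Target odds = 0.98/0.02 = 49.
Need 2ⁿ ≥ 49 ÷ (189/9820) = 68740/27.
2¹¹ = 2048 falls short of 68740/27 but 2¹² = 4096 reaches it, so n = 12.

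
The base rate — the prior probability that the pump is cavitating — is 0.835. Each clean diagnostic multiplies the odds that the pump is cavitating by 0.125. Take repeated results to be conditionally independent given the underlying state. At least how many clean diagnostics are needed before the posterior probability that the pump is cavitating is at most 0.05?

3

Prior odds: 0.835 ÷ 0.165 = 167/33.
Likelihood ratio per clean diagnostic = 0.125.
Target odds: 0.05 ÷ 0.95 = 1/19.
Require 0.125ⁿ ≤ 1/19 ÷ (167/33) = 33/3173.
0.125² = 0.015625 is still above 33/3173 but 0.125³ = 0.001953125 is at or below it, so n = 3.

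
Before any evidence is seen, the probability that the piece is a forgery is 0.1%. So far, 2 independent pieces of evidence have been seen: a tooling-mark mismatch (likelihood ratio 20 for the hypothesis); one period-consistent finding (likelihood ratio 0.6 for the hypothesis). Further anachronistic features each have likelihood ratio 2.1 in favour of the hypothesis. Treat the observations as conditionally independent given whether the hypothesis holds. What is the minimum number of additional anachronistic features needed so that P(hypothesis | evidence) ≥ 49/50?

12

Prior odds = 0.001/0.999 = 1/999.
Combined Bayes factor of the evidence already in hand = 20 × 0.6 = 12.
Odds after that evidence = (1/999) × 12 = 4/333.
Target odds = 0.98/0.02 = 49.
Need 2.1ⁿ ≥ 49 ÷ (4/333) = 4079.25.
2.1¹¹ ≈3502.78 falls short of 4079.25 but 2.1¹² ≈7355.83 reaches it, so n = 12.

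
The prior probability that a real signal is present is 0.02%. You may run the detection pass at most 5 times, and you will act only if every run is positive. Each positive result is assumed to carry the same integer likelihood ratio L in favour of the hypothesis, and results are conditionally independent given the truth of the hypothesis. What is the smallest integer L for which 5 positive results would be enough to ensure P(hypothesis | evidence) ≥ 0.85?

Prior odds = 0.0002/0.9998 = 1/4999.
Target odds = 0.85/0.15 = 17/3.
Need L⁵ ≥ 17/3 ÷ (1/4999) = 84983/3.
7⁵ = 16807 < 84983/3 ≤ 32768 = 8⁵, so L = 8.

8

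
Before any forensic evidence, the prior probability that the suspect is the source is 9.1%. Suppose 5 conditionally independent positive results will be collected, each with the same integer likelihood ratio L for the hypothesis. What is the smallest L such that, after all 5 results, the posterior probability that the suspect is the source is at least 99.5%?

Prior odds = 0.091/0.909 = 91/909.
Target odds = 0.995/0.005 = 199.
Need L⁵ ≥ 199 ÷ (91/909) = 180891/91.
4⁵ = 1024 < 180891/91 ≤ 3125 = 5⁵, so L = 5.

5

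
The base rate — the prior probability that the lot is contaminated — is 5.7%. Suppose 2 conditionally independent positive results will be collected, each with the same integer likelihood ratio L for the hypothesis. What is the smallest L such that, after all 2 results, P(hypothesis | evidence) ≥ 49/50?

29

Prior odds = 0.057/0.943 = 57/943.
Target odds = 0.98/0.02 = 49.
Need L² ≥ 49 ÷ (57/943) = 46207/57.
28² = 784 < 46207/57 ≤ 841 = 29², so L = 29.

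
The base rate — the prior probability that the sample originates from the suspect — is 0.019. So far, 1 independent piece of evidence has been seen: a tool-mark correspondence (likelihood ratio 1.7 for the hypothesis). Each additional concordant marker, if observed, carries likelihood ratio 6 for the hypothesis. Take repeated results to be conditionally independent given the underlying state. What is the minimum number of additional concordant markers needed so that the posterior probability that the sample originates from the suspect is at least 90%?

Prior odds = 0.019/0.981 = 19/981.
Bayes factor of the evidence already in hand = 1.7.
Odds after that evidence = (19/981) × 1.7 = 323/9810.
Target odds = 0.9/0.1 = 9.
Need 6ⁿ ≥ 9 ÷ (323/9810) = 88290/323.
6³ = 216 falls short of 88290/323 but 6⁴ = 1296 reaches it, so n = 4.

4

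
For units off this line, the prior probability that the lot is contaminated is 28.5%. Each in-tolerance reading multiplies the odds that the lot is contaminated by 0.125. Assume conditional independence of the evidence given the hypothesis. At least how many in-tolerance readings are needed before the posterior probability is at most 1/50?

Prior odds = 0.285/0.715 = 57/143.
Likelihood ratio per in-tolerance reading = 0.125.
Target posterior odds = 0.02/0.98 = 1/49.
Need (57/143) × 0.125ⁿ ≤ 1/49, i.e. 0.125ⁿ ≤ 143/2793.
0.125¹ = 0.125 is still above 143/2793 but 0.125² = 0.015625 is at or below it, so n = 2.

2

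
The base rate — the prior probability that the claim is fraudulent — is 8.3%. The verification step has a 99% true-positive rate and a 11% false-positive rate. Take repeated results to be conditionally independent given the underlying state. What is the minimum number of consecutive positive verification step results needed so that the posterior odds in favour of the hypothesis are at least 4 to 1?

2

Prior odds: 0.083 ÷ 0.917 = 83/917.
Likelihood ratio of a positive result = 0.99/0.11 = 9.
Target odds = 4.
Require 9ⁿ ≥ 4 ÷ (83/917) = 3668/83.
9¹ = 9 falls short of 3668/83 but 9² = 81 reaches it, so n = 2.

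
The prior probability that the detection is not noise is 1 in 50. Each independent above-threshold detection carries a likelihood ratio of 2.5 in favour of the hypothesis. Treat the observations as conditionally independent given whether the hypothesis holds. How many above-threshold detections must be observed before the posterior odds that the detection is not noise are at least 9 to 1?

Prior odds: 0.02 ÷ 0.98 = 1/49.
Likelihood ratio per above-threshold detection = 2.5.
Target odds = 9.
Require 2.5ⁿ ≥ 9 ÷ (1/49) = 441.
2.5⁶ = 244.140625 falls short of 441 but 2.5⁷ = 610.3515625 reaches it, so n = 7.

7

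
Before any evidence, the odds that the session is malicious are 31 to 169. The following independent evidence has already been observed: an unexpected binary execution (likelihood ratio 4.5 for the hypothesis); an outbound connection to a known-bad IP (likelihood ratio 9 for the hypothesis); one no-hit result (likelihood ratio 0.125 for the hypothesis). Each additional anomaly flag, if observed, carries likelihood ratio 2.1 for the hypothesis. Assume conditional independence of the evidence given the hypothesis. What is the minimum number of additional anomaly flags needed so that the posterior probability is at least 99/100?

Prior odds = 31/169.
Combined Bayes factor of the evidence already in hand = 4.5 × 9 × 0.125 = 5.0625.
Odds after that evidence = (31/169) × 5.0625 = 2511/2704.
Target odds = 0.99/0.01 = 99.
Need 2.1ⁿ ≥ 99 ÷ (2511/2704) = 29744/279.
2.1⁶ = 85766121/1000000 falls short of 29744/279 but 2.1⁷ ≈180.109 reaches it, so n = 7.

7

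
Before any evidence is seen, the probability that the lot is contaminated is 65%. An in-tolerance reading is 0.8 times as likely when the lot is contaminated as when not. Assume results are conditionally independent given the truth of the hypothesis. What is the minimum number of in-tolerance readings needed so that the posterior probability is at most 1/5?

9

Prior odds: 0.65 ÷ 0.35 = 13/7.
Likelihood ratio per in-tolerance reading = 0.8.
Target posterior odds = 0.2/0.8 = 0.25.
Need (13/7) × 0.8ⁿ ≤ 0.25, i.e. 0.8ⁿ ≤ 7/52.
0.8⁸ = 65536/390625 is still above 7/52 but 0.8⁹ = 262144/1953125 is at or below it, so n = 9.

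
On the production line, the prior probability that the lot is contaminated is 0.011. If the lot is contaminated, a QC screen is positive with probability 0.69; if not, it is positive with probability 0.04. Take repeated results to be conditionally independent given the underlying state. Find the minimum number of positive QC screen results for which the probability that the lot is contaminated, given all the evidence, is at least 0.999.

5

Prior odds: 0.011 ÷ 0.989 = 11/989.
Likelihood ratio of a positive = 0.69/0.04 = 17.25.
Target posterior odds = 0.999/0.001 = 999.
Need (11/989) × 17.25ⁿ ≥ 999, i.e. 17.25ⁿ ≥ 988011/11.
17.25⁴ = 22667121/256 falls short of 988011/11 but 17.25⁵ ≈1.52737e+06 reaches it, so n = 5.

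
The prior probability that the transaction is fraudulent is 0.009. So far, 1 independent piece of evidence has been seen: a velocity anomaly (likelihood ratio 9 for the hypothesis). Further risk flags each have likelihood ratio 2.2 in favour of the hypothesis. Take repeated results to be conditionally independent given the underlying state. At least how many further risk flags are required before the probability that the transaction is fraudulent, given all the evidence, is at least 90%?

Prior odds = 0.009/0.991 = 9/991.
Bayes factor of the evidence already in hand = 9.
Odds after that evidence = (9/991) × 9 = 81/991.
Target odds = 0.9/0.1 = 9.
Need 2.2ⁿ ≥ 9 ÷ (81/991) = 991/9.
2.2⁵ = 51.53632 falls short of 991/9 but 2.2⁶ = 1771561/15625 reaches it, so n = 6.

6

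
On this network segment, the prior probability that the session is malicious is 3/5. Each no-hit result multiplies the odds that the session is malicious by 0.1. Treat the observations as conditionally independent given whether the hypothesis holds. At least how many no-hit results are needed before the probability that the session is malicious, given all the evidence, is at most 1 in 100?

3

Prior odds: 0.6 ÷ 0.4 = 1.5.
Likelihood ratio per no-hit result = 0.1.
Target posterior odds = 0.01/0.99 = 1/99.
Require 0.1ⁿ ≤ 1/99 ÷ 1.5 = 2/297.
0.1² = 0.01 is still above 2/297 but 0.1³ = 0.001 is at or below it, so n = 3.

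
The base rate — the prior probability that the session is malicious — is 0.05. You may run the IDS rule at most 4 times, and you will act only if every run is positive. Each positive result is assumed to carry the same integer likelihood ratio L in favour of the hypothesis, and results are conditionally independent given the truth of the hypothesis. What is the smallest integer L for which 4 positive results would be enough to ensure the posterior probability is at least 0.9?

Prior odds = 0.05/0.95 = 1/19.
Target odds = 0.9/0.1 = 9.
Need L⁴ ≥ 9 ÷ (1/19) = 171.
3⁴ = 81 < 171 ≤ 256 = 4⁴, so L = 4.

4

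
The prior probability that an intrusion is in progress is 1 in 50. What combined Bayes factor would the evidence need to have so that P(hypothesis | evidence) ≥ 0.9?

441

Prior odds = 0.02/0.98 = 1/49.
Target odds = 0.9/0.1 = 9.
Required Bayes factor = 9 ÷ (1/49) = 441.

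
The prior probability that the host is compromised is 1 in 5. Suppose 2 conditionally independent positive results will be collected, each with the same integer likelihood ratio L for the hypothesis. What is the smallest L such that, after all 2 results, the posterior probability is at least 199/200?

Prior odds = 0.2/0.8 = 0.25.
Target odds = 0.995/0.005 = 199.
Need L² ≥ 199 ÷ 0.25 = 796.
28² = 784 < 796 ≤ 841 = 29², so L = 29.

29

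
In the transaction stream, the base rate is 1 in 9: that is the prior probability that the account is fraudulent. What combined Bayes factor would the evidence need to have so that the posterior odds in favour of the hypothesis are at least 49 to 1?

392

Prior odds = (1/9)/(8/9) = 0.125.
Target odds = 49.
Required Bayes factor = 49 ÷ 0.125 = 392.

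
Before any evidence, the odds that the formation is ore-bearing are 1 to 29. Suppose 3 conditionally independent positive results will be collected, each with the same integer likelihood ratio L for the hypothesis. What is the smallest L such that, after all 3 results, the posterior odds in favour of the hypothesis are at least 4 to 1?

Prior odds = 1/29.
Target odds = 4.
Need L³ ≥ 4 ÷ (1/29) = 116.
4³ = 64 < 116 ≤ 125 = 5³, so L = 5.

5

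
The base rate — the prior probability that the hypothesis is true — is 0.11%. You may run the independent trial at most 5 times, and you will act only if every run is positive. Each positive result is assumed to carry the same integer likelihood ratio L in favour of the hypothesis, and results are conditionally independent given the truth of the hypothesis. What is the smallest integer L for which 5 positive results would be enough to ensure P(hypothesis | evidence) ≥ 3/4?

5

Prior odds = 0.0011/0.9989 = 11/9989.
Target odds = 0.75/0.25 = 3.
Need L⁵ ≥ 3 ÷ (11/9989) = 29967/11.
4⁵ = 1024 < 29967/11 ≤ 3125 = 5⁵, so L = 5.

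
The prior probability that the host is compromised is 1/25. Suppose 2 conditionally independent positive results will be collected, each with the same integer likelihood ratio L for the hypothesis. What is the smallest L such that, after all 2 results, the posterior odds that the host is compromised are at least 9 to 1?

Prior odds = 0.04/0.96 = 1/24.
Target odds = 9.
Need L² ≥ 9 ÷ (1/24) = 216.
14² = 196 < 216 ≤ 225 = 15², so L = 15.

15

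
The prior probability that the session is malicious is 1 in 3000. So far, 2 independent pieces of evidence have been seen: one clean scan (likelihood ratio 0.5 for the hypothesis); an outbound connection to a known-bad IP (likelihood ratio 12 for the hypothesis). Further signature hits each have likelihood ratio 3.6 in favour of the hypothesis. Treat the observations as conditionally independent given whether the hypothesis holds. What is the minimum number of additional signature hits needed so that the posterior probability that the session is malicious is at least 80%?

Prior odds = (1/3000)/(2999/3000) = 1/2999.
Combined Bayes factor of the evidence already in hand = 0.5 × 12 = 6.
Odds after that evidence = (1/2999) × 6 = 6/2999.
Target odds = 0.8/0.2 = 4.
Need 3.6ⁿ ≥ 4 ÷ (6/2999) = 5998/3.
3.6⁵ = 604.66176 falls short of 5998/3 but 3.6⁶ = 34012224/15625 reaches it, so n = 6.

6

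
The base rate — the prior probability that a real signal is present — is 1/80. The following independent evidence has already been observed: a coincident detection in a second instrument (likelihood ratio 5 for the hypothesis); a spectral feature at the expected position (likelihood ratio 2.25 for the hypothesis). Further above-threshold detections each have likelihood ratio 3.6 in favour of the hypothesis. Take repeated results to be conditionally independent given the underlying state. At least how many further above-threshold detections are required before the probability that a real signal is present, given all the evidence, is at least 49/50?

Prior odds = 0.0125/0.9875 = 1/79.
Combined Bayes factor of the evidence already in hand = 5 × 2.25 = 11.25.
Odds after that evidence = (1/79) × 11.25 = 45/316.
Target odds = 0.98/0.02 = 49.
Need 3.6ⁿ ≥ 49 ÷ (45/316) = 15484/45.
3.6⁴ = 167.9616 falls short of 15484/45 but 3.6⁵ = 604.66176 reaches it, so n = 5.

5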